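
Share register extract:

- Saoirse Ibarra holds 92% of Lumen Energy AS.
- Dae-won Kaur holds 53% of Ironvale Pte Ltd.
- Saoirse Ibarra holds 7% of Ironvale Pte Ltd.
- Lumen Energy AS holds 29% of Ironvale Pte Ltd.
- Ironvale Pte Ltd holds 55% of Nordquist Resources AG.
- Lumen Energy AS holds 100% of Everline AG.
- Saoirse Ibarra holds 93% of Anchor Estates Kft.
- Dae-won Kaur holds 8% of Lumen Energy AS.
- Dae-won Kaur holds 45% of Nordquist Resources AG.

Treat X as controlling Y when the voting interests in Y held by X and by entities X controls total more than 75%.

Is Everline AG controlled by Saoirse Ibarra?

Yes

Saoirse holds 92% of Lumen, so Saoirse controls Lumen.
Lumen holds 100% of Everline, so Saoirse controls Everline.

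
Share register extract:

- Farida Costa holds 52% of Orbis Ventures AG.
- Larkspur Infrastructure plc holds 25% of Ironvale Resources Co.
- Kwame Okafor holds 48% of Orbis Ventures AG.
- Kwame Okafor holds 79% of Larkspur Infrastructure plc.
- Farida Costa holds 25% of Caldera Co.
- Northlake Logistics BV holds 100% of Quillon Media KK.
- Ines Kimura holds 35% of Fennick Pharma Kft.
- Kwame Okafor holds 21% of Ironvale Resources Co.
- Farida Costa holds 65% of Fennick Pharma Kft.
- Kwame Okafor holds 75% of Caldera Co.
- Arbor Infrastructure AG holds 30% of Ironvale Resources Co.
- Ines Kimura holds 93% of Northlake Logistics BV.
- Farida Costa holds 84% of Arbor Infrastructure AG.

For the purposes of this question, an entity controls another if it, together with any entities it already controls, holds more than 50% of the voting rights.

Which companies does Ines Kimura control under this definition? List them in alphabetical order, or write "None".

Ines holds 93% of Northlake, so Ines controls Northlake.
Northlake holds 100% of Quillon, so Ines controls Quillon.
No other company's threshold is met.

Northlake Logistics BV, Quillon Media KK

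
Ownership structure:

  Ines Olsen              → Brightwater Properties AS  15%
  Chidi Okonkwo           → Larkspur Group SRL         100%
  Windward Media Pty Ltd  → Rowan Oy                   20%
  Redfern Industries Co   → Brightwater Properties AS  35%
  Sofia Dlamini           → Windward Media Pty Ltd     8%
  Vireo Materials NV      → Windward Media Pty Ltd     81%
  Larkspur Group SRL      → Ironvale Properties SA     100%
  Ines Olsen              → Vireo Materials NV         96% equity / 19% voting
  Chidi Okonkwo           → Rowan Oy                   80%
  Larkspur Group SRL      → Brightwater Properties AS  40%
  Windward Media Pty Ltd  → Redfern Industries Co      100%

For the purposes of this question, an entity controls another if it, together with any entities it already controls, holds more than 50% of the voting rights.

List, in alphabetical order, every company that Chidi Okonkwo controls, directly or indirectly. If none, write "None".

Ironvale Properties SA, Larkspur Group SRL, Rowan Oy

Chidi holds 100% of Larkspur, so Chidi controls Larkspur.
Chidi holds 80% of Rowan, so Chidi controls Rowan.
Larkspur holds 100% of Ironvale, so Chidi controls Ironvale.
No other company's threshold is met.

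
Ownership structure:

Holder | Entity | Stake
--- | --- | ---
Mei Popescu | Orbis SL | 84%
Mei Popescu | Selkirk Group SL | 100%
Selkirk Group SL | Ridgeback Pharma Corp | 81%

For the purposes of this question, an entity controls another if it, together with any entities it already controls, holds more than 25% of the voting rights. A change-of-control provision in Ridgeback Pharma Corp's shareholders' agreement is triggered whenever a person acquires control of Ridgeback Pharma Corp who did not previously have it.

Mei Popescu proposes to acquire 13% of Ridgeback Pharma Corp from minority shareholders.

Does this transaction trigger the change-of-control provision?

The purchase changes only Mei's holdings, so Mei is the only person who could newly come to control Ridgeback.
Mei holds 100% of Selkirk, so Mei controls Selkirk.
Selkirk holds 81% of Ridgeback, so Mei controls Ridgeback.
So Mei already controls Ridgeback before the transaction.
After the purchase, Mei holds 13% of Ridgeback directly.
Mei controlled Ridgeback already, so this is not a new person acquiring control; every other person's position is unchanged or reduced.
No new person acquires control, so the clause is not triggered.

No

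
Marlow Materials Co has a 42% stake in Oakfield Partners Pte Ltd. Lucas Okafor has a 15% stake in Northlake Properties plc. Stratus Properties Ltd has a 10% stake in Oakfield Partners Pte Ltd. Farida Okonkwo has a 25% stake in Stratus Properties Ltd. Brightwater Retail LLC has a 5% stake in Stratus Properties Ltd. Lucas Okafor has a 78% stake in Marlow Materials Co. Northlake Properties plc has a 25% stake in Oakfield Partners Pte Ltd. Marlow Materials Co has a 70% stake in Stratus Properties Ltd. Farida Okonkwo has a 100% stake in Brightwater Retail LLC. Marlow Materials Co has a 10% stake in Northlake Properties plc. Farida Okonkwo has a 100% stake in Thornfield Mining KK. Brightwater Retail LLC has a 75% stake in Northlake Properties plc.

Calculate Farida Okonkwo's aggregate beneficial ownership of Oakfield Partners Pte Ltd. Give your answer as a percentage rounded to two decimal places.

21.75%

Farida reaches Oakfield along 3 paths.
Via Brightwater → Northlake: 100% × 75% × 25% = 18.75%.
Via Stratus: 25% × 10% = 2.5%.
Via Brightwater → Stratus: 100% × 5% × 10% = 0.5%.
Total: 18.75% + 2.5% + 0.5% = 21.75%.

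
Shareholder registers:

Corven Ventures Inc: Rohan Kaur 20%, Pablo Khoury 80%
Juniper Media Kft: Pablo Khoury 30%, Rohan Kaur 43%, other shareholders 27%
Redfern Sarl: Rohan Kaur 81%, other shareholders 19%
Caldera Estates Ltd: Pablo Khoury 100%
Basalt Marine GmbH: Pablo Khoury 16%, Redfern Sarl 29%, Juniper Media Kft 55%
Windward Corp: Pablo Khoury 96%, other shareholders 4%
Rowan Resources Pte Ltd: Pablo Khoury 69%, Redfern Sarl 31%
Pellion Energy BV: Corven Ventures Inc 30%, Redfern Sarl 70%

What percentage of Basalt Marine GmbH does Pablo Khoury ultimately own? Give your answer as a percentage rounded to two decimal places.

Pablo reaches Basalt along 2 paths.
Direct stake: 16% = 16%.
Via Juniper: 30% × 55% = 16.5%.
Total: 16% + 16.5% = 32.5%.
Rounded: 32.50%.

32.50%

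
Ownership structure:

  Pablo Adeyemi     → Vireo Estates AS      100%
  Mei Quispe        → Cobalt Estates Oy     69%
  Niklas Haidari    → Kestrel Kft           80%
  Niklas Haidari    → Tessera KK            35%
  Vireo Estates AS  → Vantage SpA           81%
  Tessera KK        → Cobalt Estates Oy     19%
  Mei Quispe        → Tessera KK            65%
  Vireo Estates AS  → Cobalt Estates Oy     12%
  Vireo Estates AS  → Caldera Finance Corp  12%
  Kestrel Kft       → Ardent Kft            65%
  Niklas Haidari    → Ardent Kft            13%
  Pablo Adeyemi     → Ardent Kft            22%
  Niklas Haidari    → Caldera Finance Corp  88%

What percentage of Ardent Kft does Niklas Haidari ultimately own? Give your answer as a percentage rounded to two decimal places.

65.00%

Niklas reaches Ardent along 2 paths.
Direct stake: 13% = 13%.
Via Kestrel: 80% × 65% = 52%.
Total: 13% + 52% = 65%.
Rounded: 65.00%.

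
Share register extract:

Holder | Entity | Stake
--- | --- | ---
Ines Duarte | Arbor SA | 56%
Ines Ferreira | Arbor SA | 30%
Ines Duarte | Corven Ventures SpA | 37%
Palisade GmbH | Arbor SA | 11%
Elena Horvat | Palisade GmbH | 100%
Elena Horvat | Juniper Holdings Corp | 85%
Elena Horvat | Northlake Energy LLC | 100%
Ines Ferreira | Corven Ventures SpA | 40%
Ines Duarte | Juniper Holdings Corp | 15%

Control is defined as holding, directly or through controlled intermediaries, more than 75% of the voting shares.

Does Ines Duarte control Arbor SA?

No

Ines Duarte's largest direct stake is 56% in Arbor, which does not meet the threshold, so Ines Duarte controls no company.
In Arbor, Ines Duarte's side holds only 56%, not > 75%.
So Ines Duarte does not control Arbor.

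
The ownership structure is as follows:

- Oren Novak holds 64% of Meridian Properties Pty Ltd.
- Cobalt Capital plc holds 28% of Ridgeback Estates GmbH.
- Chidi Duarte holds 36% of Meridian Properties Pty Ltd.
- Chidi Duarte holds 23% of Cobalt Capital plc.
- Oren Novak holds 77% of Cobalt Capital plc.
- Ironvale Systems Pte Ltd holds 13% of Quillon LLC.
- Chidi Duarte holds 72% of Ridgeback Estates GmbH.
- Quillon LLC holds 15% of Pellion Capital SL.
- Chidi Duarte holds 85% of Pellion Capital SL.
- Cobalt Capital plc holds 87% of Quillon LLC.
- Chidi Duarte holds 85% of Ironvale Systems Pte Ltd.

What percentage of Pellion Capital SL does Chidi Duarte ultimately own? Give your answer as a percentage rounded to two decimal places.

89.66%

Chidi reaches Pellion along 3 paths.
Via Ironvale → Quillon: 85% × 13% × 15% = 1.6575%.
Via Cobalt → Quillon: 23% × 87% × 15% = 3.0015%.
Direct stake: 85% = 85%.
Total: 1.6575% + 3.0015% + 85% = 89.659%.
Rounded: 89.66%.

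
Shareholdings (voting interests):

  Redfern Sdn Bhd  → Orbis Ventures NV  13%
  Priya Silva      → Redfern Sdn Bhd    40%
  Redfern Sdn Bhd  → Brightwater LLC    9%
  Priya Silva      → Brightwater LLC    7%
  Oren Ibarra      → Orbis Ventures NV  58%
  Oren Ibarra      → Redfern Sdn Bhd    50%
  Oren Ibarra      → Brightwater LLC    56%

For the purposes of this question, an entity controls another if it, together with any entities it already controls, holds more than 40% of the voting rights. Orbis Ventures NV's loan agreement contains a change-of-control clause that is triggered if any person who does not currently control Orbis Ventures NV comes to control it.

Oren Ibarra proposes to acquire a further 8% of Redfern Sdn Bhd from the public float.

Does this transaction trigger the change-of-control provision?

No

The purchase changes only Oren's holdings, so Oren is the only person who could newly come to control Orbis.
Oren holds 50% of Redfern, so Oren controls Redfern.
Redfern and Oren together hold 13% + 58% = 71% of Orbis, so Oren controls Orbis.
So Oren already controls Orbis before the transaction.
After the purchase, Oren's direct stake in Redfern rises to 50% + 8% = 58%.
Oren controlled Orbis already, so this is not a new person acquiring control; every other person's position is unchanged or reduced.
No new person acquires control, so the clause is not triggered.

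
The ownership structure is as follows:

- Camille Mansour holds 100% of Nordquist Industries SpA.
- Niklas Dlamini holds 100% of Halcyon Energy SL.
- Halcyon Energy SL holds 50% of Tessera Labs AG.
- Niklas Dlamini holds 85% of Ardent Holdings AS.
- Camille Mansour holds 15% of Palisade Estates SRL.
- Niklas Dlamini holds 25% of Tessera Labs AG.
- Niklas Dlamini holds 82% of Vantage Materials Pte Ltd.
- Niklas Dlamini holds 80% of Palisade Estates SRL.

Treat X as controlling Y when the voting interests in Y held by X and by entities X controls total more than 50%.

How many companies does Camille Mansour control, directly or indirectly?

1

Camille holds 100% of Nordquist, so Camille controls Nordquist.
No other company's threshold is met.
Camille controls 1 company.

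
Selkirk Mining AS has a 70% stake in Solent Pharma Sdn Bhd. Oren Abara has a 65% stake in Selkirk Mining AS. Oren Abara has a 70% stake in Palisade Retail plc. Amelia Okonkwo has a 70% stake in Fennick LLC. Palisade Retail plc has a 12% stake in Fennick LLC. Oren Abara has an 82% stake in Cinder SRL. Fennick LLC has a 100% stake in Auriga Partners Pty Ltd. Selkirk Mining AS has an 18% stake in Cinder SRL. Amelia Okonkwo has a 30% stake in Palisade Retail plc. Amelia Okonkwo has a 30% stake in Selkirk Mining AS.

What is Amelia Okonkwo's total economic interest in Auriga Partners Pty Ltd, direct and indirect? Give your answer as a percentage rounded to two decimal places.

73.60%

Amelia reaches Auriga along 2 paths.
Via Palisade → Fennick: 30% × 12% × 100% = 3.6%.
Via Fennick: 70% × 100% = 70%.
Total: 3.6% + 70% = 73.6%.
Rounded: 73.60%.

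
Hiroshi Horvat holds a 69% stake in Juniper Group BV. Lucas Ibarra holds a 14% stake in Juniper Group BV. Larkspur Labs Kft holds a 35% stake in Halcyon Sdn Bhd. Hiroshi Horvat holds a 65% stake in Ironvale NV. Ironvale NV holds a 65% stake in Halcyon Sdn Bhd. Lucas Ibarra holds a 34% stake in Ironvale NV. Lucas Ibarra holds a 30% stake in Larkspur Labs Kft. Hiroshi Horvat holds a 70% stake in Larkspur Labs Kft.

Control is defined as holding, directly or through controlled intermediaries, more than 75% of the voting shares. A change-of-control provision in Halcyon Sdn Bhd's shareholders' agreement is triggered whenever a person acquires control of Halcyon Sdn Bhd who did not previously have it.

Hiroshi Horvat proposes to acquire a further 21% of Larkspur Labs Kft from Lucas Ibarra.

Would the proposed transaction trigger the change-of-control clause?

No

The purchase adds only to Hiroshi's holdings (Lucas's stake shrinks), so Hiroshi is the only person who could newly come to control Halcyon.
Hiroshi's largest direct stake is 70% in Larkspur, which does not meet the threshold, so Hiroshi controls no company.
Neither Hiroshi nor any entity Hiroshi controls holds any voting interest in Halcyon.
So before the transaction, Hiroshi does not control Halcyon.
After the purchase, Hiroshi's direct stake in Larkspur rises to 70% + 21% = 91%, and Lucas's stake falls to 9%.
Hiroshi holds 91% of Larkspur, so Hiroshi controls Larkspur.
After the transaction, Hiroshi's side holds 35% of Halcyon, not > 75%, so Hiroshi still does not control Halcyon.
No new person acquires control, so the clause is not triggered.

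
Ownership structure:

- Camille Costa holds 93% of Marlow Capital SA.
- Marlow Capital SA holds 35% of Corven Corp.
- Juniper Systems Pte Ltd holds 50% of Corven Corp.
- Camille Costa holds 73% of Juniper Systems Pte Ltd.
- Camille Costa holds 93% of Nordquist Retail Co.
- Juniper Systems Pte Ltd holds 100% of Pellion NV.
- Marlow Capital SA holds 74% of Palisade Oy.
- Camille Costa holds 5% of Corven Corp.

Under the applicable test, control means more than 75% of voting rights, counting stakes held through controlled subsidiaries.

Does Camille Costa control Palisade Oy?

No

Camille holds 93% of Marlow, so Camille controls Marlow.
Camille holds 93% of Nordquist, so Camille controls Nordquist.
In Palisade, Camille's side holds only 74%, not > 75%.
So Camille does not control Palisade.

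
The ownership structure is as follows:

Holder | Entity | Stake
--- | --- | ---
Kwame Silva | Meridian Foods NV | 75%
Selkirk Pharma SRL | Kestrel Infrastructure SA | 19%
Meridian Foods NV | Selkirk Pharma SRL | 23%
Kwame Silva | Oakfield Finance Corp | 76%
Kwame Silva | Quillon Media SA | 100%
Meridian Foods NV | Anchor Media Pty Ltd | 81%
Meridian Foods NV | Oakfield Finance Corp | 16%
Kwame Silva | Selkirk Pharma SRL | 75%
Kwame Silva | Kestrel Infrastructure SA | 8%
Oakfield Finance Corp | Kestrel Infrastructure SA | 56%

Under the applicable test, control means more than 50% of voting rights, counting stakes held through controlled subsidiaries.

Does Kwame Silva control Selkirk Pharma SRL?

Yes

Kwame holds 75% of Meridian, so Kwame controls Meridian.
Meridian and Kwame together hold 23% + 75% = 98% of Selkirk, so Kwame controls Selkirk.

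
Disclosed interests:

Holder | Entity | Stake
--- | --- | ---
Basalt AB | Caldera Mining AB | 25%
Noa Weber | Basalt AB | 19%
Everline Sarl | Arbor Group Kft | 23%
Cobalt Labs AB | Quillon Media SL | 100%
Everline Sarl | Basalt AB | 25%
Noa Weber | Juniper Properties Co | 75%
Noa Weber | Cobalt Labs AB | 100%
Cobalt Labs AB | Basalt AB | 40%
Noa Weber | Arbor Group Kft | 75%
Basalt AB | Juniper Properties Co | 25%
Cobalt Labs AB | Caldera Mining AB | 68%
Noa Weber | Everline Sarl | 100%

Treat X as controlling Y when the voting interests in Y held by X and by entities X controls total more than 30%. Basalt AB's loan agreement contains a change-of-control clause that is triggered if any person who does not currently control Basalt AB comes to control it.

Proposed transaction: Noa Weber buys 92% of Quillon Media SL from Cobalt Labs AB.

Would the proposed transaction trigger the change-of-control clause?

No

The purchase adds only to Noa's holdings (Cobalt's stake shrinks), so Noa is the only person who could newly come to control Basalt.
Noa holds 100% of Cobalt, so Noa controls Cobalt.
Noa holds 100% of Everline, so Noa controls Everline.
Everline and Noa and Cobalt together hold 25% + 19% + 40% = 84% of Basalt, so Noa controls Basalt.
So Noa already controls Basalt before the transaction.
After the purchase, Noa holds 92% of Quillon directly, and Cobalt's stake falls to 8%.
Noa controlled Basalt already, so this is not a new person acquiring control; every other person's position is unchanged or reduced.
No new person acquires control, so the clause is not triggered.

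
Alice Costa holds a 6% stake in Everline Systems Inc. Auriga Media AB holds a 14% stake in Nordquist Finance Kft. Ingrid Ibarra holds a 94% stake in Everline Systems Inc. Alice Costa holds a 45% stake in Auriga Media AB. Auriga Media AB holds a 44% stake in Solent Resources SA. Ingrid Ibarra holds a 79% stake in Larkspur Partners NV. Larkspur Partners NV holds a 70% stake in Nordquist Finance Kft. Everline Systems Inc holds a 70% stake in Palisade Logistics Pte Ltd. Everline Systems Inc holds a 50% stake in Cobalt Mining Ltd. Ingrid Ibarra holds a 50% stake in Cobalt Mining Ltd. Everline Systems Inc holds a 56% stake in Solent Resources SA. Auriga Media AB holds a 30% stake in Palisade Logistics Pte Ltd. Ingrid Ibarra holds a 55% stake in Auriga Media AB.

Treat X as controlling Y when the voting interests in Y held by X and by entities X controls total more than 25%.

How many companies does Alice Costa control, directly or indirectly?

3

Alice holds 45% of Auriga, so Alice controls Auriga.
Auriga holds 44% of Solent, so Alice controls Solent.
Auriga holds 30% of Palisade, so Alice controls Palisade.
No other company's threshold is met.
Alice controls 3 companies.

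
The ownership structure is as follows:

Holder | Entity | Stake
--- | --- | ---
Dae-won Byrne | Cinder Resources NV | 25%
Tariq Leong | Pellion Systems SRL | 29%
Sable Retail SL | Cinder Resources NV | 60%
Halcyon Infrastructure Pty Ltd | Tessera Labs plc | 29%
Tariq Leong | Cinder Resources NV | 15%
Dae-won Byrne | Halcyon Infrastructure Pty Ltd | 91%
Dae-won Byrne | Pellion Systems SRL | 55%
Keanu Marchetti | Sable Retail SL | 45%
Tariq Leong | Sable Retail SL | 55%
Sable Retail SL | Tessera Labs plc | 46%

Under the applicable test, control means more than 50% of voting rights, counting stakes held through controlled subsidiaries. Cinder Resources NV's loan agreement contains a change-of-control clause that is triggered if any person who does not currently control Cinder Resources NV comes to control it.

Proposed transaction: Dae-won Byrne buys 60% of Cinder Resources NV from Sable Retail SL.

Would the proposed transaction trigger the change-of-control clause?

The purchase adds only to Dae-won's holdings (Sable's stake shrinks), so Dae-won is the only person who could newly come to control Cinder.
Dae-won holds 55% of Pellion, so Dae-won controls Pellion.
Dae-won holds 91% of Halcyon, so Dae-won controls Halcyon.
In Cinder, Dae-won's side holds only 25%, not > 50%.
So before the transaction, Dae-won does not control Cinder.
After the purchase, Dae-won's direct stake in Cinder rises to 25% + 60% = 85%, and Sable's stake falls to 0%.
Dae-won holds 85% of Cinder, so Dae-won controls Cinder.
Dae-won did not control Cinder before and does after, so the clause is triggered.

Yes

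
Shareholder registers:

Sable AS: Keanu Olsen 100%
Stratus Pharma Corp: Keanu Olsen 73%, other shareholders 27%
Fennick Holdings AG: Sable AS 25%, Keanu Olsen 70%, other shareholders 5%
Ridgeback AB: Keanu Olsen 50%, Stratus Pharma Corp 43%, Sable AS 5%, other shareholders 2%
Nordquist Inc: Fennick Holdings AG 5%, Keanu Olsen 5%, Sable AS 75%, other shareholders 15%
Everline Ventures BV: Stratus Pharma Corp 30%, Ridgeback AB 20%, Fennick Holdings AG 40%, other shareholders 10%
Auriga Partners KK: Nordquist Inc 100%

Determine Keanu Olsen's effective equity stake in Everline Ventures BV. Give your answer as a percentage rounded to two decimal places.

77.18%

Keanu reaches Everline along 6 paths.
Via Stratus: 73% × 30% = 21.9%.
Via Ridgeback: 50% × 20% = 10%.
Via Stratus → Ridgeback: 73% × 43% × 20% = 6.278%.
Via Sable → Ridgeback: 100% × 5% × 20% = 1%.
Via Sable → Fennick: 100% × 25% × 40% = 10%.
Via Fennick: 70% × 40% = 28%.
Total: 21.9% + 10% + 6.278% + 1% + 10% + 28% = 77.178%.
Rounded: 77.18%.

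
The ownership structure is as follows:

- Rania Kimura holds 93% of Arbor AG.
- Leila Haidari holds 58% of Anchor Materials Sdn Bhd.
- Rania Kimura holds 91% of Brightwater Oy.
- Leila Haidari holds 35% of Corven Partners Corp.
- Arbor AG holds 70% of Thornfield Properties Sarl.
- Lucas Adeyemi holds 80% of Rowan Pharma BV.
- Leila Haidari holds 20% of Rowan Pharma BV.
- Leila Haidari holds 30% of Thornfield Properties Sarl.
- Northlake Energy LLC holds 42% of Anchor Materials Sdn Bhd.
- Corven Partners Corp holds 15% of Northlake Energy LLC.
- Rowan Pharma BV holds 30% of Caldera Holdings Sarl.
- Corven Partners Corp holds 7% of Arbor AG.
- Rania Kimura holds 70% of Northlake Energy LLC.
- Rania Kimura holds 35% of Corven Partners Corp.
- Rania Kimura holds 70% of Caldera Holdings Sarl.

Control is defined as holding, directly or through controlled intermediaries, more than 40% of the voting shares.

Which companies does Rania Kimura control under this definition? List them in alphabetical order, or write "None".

Anchor Materials Sdn Bhd, Arbor AG, Brightwater Oy, Caldera Holdings Sarl, Northlake Energy LLC, Thornfield Properties Sarl

Rania holds 93% of Arbor, so Rania controls Arbor.
Rania holds 70% of Northlake, so Rania controls Northlake.
Arbor holds 70% of Thornfield, so Rania controls Thornfield.
Northlake holds 42% of Anchor, so Rania controls Anchor.
Rania holds 91% of Brightwater, so Rania controls Brightwater.
Rania holds 70% of Caldera, so Rania controls Caldera.
No other company's threshold is met.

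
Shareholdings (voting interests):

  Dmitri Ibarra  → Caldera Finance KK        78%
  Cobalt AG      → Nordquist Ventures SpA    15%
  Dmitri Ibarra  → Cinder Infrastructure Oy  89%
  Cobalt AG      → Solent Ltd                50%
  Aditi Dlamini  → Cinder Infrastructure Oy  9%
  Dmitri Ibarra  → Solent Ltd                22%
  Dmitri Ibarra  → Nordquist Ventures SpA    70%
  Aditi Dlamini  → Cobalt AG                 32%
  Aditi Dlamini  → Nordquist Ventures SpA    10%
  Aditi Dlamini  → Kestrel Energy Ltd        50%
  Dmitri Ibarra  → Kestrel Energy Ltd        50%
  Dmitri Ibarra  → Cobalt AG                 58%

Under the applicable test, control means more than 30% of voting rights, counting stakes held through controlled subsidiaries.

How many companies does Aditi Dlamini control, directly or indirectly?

3

Aditi holds 50% of Kestrel, so Aditi controls Kestrel.
Aditi holds 32% of Cobalt, so Aditi controls Cobalt.
Cobalt holds 50% of Solent, so Aditi controls Solent.
No other company's threshold is met.
Aditi controls 3 companies.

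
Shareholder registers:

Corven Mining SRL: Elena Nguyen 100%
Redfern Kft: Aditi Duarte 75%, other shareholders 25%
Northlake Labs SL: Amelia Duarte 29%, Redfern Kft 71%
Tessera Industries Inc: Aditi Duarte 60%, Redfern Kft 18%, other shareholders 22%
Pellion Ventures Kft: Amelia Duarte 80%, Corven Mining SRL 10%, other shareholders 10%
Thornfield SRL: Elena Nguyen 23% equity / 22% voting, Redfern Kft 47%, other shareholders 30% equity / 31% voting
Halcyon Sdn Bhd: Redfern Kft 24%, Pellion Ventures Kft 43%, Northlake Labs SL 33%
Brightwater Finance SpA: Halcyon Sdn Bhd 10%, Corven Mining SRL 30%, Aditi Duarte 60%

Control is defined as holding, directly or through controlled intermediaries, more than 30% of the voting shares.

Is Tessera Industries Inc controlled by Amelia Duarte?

Amelia holds 80% of Pellion, so Amelia controls Pellion.
Pellion holds 43% of Halcyon, so Amelia controls Halcyon.
Neither Amelia nor any entity Amelia controls holds any voting interest in Tessera.
So Amelia does not control Tessera.

No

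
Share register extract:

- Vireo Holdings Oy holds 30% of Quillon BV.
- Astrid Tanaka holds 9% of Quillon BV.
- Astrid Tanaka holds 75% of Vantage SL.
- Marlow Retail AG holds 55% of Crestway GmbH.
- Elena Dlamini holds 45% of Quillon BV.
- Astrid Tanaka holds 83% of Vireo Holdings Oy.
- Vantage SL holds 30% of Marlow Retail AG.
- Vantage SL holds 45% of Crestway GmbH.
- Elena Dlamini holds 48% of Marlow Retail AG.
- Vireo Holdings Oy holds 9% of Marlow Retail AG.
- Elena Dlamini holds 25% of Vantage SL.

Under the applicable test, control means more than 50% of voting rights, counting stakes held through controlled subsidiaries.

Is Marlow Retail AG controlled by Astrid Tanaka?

Astrid holds 75% of Vantage, so Astrid controls Vantage.
Astrid holds 83% of Vireo, so Astrid controls Vireo.
In Marlow, Astrid's side holds only 30% + 9% = 39%, not > 50%.
So Astrid does not control Marlow.

No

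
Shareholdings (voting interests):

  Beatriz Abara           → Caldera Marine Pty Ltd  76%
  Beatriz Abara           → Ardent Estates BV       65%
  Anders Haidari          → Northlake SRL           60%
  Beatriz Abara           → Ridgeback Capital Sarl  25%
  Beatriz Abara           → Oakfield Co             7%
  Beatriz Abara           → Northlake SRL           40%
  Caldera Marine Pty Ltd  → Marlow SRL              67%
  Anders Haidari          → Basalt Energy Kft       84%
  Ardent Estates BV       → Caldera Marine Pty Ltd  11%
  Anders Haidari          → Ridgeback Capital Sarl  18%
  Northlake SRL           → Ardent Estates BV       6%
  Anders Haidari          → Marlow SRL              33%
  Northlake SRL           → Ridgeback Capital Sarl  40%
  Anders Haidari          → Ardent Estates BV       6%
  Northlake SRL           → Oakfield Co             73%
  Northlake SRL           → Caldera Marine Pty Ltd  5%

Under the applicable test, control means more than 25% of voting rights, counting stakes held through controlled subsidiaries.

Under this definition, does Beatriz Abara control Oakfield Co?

Beatriz holds 40% of Northlake, so Beatriz controls Northlake.
Northlake and Beatriz together hold 73% + 7% = 80% of Oakfield, so Beatriz controls Oakfield.

Yes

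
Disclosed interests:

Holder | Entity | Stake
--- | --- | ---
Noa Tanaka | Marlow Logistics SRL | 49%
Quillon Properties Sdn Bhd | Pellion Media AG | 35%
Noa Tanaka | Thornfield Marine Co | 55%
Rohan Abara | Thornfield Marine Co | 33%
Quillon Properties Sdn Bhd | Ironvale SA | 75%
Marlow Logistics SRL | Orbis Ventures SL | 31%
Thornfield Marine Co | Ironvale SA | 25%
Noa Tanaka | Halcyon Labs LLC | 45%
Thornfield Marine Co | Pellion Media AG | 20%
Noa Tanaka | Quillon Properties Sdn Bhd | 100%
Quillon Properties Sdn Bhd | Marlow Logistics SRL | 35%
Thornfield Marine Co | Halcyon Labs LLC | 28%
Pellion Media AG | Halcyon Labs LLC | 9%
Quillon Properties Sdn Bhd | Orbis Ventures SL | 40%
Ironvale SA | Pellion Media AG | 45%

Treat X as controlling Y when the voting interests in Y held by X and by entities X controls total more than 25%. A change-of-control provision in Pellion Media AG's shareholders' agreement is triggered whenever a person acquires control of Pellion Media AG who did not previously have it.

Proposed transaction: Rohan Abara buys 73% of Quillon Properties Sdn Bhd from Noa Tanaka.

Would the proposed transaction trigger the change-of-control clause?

The purchase adds only to Rohan's holdings (Noa's stake shrinks), so Rohan is the only person who could newly come to control Pellion.
Rohan holds 33% of Thornfield, so Rohan controls Thornfield.
Thornfield holds 28% of Halcyon, so Rohan controls Halcyon.
In Pellion, Rohan's side holds only 20%, not > 25%.
So before the transaction, Rohan does not control Pellion.
After the purchase, Rohan holds 73% of Quillon directly, and Noa's stake falls to 27%.
Rohan holds 73% of Quillon, so Rohan controls Quillon.
Thornfield and Quillon together hold 25% + 75% = 100% of Ironvale, so Rohan controls Ironvale.
Ironvale and Quillon and Thornfield together hold 45% + 35% + 20% = 100% of Pellion, so Rohan controls Pellion.
Rohan did not control Pellion before and does after, so the clause is triggered.

Yes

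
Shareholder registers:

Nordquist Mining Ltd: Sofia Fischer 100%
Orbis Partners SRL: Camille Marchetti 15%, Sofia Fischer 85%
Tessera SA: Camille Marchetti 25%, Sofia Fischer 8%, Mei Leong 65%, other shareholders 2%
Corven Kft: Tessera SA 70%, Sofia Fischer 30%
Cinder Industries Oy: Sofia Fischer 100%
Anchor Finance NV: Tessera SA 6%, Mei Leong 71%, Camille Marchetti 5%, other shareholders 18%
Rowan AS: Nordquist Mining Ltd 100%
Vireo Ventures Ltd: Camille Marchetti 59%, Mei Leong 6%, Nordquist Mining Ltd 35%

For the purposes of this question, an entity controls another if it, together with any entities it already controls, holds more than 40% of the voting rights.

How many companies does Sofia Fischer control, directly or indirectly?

4

Sofia holds 100% of Nordquist, so Sofia controls Nordquist.
Sofia holds 85% of Orbis, so Sofia controls Orbis.
Sofia holds 100% of Cinder, so Sofia controls Cinder.
Nordquist holds 100% of Rowan, so Sofia controls Rowan.
No other company's threshold is met.
Sofia controls 4 companies.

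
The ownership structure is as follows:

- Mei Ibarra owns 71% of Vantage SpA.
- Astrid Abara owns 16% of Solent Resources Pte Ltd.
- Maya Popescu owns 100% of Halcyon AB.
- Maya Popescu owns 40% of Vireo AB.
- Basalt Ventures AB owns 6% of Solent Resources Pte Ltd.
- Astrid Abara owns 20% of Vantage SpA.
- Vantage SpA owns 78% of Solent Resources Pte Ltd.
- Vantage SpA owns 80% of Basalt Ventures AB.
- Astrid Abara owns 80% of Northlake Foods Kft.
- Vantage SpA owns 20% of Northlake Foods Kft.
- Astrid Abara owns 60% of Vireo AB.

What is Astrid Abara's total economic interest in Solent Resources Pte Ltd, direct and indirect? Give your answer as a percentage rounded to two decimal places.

32.56%

Astrid reaches Solent along 3 paths.
Via Vantage: 20% × 78% = 15.6%.
Via Vantage → Basalt: 20% × 80% × 6% = 0.96%.
Direct stake: 16% = 16%.
Total: 15.6% + 0.96% + 16% = 32.56%.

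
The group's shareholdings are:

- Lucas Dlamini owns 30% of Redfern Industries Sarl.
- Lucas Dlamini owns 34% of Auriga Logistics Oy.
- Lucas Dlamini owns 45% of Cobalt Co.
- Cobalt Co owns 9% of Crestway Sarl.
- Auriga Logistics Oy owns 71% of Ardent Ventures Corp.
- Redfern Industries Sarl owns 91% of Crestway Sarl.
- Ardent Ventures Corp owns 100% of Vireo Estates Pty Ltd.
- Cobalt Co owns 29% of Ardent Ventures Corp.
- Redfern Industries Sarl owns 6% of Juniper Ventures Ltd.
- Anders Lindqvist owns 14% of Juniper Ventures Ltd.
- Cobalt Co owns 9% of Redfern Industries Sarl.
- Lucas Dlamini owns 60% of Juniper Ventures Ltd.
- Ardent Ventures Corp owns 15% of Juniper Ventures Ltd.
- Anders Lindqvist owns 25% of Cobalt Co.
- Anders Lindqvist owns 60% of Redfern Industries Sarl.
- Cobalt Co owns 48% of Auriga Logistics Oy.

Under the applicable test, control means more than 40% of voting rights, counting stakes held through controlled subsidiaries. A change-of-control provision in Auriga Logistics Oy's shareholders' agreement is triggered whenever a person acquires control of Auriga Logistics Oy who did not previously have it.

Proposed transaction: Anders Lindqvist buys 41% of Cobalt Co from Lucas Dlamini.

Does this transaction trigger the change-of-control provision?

Yes

The purchase adds only to Anders's holdings (Lucas's stake shrinks), so Anders is the only person who could newly come to control Auriga.
Anders holds 60% of Redfern, so Anders controls Redfern.
Redfern holds 91% of Crestway, so Anders controls Crestway.
Neither Anders nor any entity Anders controls holds any voting interest in Auriga.
So before the transaction, Anders does not control Auriga.
After the purchase, Anders's direct stake in Cobalt rises to 25% + 41% = 66%, and Lucas's stake falls to 4%.
Anders holds 66% of Cobalt, so Anders controls Cobalt.
Cobalt holds 48% of Auriga, so Anders controls Auriga.
Anders did not control Auriga before and does after, so the clause is triggered.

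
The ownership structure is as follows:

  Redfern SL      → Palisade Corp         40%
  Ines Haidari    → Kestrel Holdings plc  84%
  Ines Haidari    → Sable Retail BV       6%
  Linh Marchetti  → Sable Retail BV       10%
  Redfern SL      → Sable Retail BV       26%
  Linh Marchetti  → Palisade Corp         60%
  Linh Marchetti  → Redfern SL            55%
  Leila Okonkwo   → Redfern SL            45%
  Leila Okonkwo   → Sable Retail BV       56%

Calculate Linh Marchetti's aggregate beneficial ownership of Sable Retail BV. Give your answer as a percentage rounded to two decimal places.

Linh reaches Sable along 2 paths.
Direct stake: 10% = 10%.
Via Redfern: 55% × 26% = 14.3%.
Total: 10% + 14.3% = 24.3%.
Rounded: 24.30%.

24.30%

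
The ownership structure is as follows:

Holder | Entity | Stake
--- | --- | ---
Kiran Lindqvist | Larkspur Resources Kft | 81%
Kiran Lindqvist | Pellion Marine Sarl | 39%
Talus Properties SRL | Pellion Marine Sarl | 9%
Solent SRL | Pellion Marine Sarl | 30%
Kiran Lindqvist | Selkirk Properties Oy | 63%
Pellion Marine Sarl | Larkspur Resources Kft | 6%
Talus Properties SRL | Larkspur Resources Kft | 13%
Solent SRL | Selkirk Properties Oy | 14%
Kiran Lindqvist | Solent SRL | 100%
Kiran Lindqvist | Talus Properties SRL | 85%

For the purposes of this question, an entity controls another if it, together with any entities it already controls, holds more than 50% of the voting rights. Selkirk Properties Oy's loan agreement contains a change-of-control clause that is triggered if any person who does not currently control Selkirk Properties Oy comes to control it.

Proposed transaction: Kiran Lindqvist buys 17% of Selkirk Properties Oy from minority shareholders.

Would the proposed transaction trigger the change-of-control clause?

The purchase changes only Kiran's holdings, so Kiran is the only person who could newly come to control Selkirk.
Kiran holds 100% of Solent, so Kiran controls Solent.
Solent and Kiran together hold 14% + 63% = 77% of Selkirk, so Kiran controls Selkirk.
So Kiran already controls Selkirk before the transaction.
After the purchase, Kiran's direct stake in Selkirk rises to 63% + 17% = 80%.
Kiran controlled Selkirk already, so this is not a new person acquiring control; every other person's position is unchanged or reduced.
No new person acquires control, so the clause is not triggered.

No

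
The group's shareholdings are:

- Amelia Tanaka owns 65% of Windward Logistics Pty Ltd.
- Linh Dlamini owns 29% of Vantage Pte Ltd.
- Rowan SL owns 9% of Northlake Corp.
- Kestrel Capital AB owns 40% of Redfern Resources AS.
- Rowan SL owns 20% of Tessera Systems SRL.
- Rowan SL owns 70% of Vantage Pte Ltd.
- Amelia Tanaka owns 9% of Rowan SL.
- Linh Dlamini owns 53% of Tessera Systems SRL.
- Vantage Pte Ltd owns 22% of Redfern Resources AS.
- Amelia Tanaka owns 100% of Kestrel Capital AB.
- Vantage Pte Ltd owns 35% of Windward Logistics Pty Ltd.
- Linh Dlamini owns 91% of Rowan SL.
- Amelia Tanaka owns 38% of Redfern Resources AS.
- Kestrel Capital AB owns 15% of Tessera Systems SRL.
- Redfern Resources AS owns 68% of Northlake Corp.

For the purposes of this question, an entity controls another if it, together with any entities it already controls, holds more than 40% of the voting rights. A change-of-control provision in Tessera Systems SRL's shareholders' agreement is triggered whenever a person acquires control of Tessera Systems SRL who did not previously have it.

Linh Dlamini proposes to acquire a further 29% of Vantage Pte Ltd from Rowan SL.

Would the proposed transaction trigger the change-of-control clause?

No

The purchase adds only to Linh's holdings (Rowan's stake shrinks), so Linh is the only person who could newly come to control Tessera.
Linh holds 91% of Rowan, so Linh controls Rowan.
Rowan and Linh together hold 20% + 53% = 73% of Tessera, so Linh controls Tessera.
So Linh already controls Tessera before the transaction.
After the purchase, Linh's direct stake in Vantage rises to 29% + 29% = 58%, and Rowan's stake falls to 41%.
Linh controlled Tessera already, so this is not a new person acquiring control; every other person's position is unchanged or reduced.
No new person acquires control, so the clause is not triggered.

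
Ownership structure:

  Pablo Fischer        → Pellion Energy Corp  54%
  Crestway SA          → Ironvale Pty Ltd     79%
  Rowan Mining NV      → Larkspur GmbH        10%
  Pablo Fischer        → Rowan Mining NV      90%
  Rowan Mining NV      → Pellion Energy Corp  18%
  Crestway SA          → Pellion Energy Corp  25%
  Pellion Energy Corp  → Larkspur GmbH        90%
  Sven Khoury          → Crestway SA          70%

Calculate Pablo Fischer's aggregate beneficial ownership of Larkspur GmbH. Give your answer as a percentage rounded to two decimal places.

72.18%

Pablo reaches Larkspur along 3 paths.
Via Pellion: 54% × 90% = 48.6%.
Via Rowan → Pellion: 90% × 18% × 90% = 14.58%.
Via Rowan: 90% × 10% = 9%.
Total: 48.6% + 14.58% + 9% = 72.18%.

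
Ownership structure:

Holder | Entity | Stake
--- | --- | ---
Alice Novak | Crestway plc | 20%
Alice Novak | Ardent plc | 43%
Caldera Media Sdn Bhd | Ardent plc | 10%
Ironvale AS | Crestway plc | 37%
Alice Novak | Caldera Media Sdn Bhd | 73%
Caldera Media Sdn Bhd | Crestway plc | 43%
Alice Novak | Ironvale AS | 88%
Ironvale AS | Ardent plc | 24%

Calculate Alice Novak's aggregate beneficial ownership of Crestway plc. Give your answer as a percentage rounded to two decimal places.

Alice reaches Crestway along 3 paths.
Via Ironvale: 88% × 37% = 32.56%.
Direct stake: 20% = 20%.
Via Caldera: 73% × 43% = 31.39%.
Total: 32.56% + 20% + 31.39% = 83.95%.

83.95%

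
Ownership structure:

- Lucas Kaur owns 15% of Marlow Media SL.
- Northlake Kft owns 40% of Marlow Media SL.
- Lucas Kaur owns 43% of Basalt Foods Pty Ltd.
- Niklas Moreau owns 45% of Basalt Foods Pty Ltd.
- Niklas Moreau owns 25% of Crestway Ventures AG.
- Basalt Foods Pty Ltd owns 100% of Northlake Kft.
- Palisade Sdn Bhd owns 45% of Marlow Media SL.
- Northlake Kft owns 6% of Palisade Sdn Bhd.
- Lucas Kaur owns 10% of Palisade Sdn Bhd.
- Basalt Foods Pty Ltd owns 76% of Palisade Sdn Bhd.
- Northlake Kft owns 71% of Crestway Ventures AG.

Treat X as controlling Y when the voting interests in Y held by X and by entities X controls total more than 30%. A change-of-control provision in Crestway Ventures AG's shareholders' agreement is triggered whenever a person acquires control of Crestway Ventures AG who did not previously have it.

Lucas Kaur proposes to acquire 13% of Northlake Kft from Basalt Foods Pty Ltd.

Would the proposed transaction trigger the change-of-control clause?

No

The purchase adds only to Lucas's holdings (Basalt's stake shrinks), so Lucas is the only person who could newly come to control Crestway.
Lucas holds 43% of Basalt, so Lucas controls Basalt.
Basalt holds 100% of Northlake, so Lucas controls Northlake.
Northlake holds 71% of Crestway, so Lucas controls Crestway.
So Lucas already controls Crestway before the transaction.
After the purchase, Lucas holds 13% of Northlake directly, and Basalt's stake falls to 87%.
Lucas controlled Crestway already, so this is not a new person acquiring control; every other person's position is unchanged or reduced.
No new person acquires control, so the clause is not triggered.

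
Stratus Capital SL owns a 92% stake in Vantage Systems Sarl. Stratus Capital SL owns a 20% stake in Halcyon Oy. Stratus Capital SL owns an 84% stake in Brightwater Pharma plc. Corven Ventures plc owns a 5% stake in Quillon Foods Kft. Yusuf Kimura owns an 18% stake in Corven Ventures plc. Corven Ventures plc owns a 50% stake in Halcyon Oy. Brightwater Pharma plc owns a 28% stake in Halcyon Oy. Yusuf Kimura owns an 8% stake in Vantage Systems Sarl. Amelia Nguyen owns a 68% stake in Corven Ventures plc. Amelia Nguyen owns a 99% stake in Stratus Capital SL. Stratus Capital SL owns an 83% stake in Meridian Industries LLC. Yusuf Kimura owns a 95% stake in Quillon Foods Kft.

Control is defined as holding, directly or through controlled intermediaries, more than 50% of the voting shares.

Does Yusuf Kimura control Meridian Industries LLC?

Yusuf holds 95% of Quillon, so Yusuf controls Quillon.
Neither Yusuf nor any entity Yusuf controls holds any voting interest in Meridian.
So Yusuf does not control Meridian.

No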